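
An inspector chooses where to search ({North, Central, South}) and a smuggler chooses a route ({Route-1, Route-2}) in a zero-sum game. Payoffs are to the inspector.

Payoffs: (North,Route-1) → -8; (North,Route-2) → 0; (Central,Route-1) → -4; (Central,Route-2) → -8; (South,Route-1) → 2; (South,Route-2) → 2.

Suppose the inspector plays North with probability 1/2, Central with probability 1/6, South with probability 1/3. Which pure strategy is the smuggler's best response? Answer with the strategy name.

If the smuggler plays Route-1, the inspector's expected payoff is (1/2)·(-8) + (1/6)·(-4) + (1/3)·2 = -4.
If the smuggler plays Route-2, the inspector's expected payoff is (1/2)·0 + (1/6)·(-8) + (1/3)·2 = -2/3.
The smuggler minimizes the inspector's payoff; the smallest is -4, so the best response is Route-1.

Route-1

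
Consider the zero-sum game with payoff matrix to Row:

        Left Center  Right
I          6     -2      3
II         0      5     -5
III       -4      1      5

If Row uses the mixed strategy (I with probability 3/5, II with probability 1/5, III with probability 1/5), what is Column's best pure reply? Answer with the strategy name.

Center

If Column plays Left, Row's expected payoff is (3/5)·6 + (1/5)·0 + (1/5)·(-4) = 14/5.
If Column plays Center, Row's expected payoff is (3/5)·(-2) + (1/5)·5 + (1/5)·1 = 0.
If Column plays Right, Row's expected payoff is (3/5)·3 + (1/5)·(-5) + (1/5)·5 = 9/5.
Column minimizes Row's payoff; the smallest is 0, so the best response is Center.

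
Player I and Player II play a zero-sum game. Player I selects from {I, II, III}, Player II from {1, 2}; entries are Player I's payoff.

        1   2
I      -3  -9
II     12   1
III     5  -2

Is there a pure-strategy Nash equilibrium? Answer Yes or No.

Yes

Row minima: I → -9, II → 1, III → -2; maximin = 1.
Column maxima: 1 → 12, 2 → 1; minimax = 1.
maximin = minimax = 1, so a saddle point exists.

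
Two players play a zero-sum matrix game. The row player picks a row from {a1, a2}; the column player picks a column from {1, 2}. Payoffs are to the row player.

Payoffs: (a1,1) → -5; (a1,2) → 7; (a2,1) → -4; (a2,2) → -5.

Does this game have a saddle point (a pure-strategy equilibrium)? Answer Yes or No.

Row minima: a1 → -5, a2 → -5; maximin = -5.
Column maxima: 1 → -4, 2 → 7; minimax = -4.
-5 ≠ -4, so no pure-strategy equilibrium exists.

No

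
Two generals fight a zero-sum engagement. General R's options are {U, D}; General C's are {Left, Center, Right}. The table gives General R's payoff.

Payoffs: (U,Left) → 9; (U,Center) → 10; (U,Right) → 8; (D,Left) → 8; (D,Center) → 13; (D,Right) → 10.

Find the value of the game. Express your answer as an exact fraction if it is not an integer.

26/3

Row minima: U → 8, D → 8; maximin = 8.
Column maxima: Left → 9, Center → 13, Right → 10; minimax = 9.
8 ≠ 9, so there is no saddle point; optimal play is mixed.
Center is strictly dominated by Left (it gives General R strictly more in every row), so General C never plays it.
On the remaining 2×2 (U, D vs Left, Right):
Let General R play U with probability p. Expected payoff against Left: 9p + 8(1−p) = p + 8; against Right: 8p + 10(1−p) = −2p + 10.
Setting these equal: p + 8 = −2p + 10 ⇒ 3p = 2 ⇒ p = 2/3, and the value is (1)·(2/3) + 8 = 26/3.
For General C: with q = P(Left), equating U's and D's payoffs gives q + 8 = −2q + 10 ⇒ q = 2/3.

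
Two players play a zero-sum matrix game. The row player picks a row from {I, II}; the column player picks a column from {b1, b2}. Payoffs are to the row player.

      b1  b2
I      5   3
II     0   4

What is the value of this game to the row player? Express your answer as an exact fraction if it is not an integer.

Row minima: I → 3, II → 0; maximin = 3.
Column maxima: b1 → 5, b2 → 4; minimax = 4.
3 ≠ 4, so there is no saddle point; optimal play is mixed.
Let the row player play I with probability p. Expected payoff against b1: 5p + 0(1−p) = 5p; against b2: 3p + 4(1−p) = −p + 4.
Setting these equal: 5p = −p + 4 ⇒ 6p = 4 ⇒ p = 2/3, and the value is (5)·(2/3) = 10/3.
For the column player: with q = P(b1), equating I's and II's payoffs gives 2q + 3 = −4q + 4 ⇒ q = 1/6.

10/3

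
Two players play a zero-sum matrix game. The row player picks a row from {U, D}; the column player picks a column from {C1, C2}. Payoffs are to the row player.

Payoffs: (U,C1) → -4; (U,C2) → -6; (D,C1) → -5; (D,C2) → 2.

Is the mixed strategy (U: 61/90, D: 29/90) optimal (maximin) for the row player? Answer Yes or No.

Against C1 this mix gives (61/90)·(-4) + (29/90)·(-5) = -389/90.
Against C2 this mix gives (61/90)·(-6) + (29/90)·2 = -154/45.
The column player will play C1, holding the row player to -389/90. Shifting weight toward the row that does better against C1 would raise this floor (the equalizing mix achieves -38/9 against both C1 and C2), so the proposed strategy is not optimal.

No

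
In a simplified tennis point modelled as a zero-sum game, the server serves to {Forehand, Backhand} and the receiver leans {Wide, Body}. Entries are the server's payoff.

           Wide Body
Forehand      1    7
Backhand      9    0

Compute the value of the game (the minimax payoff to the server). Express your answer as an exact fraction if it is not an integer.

21/5

Row minima: Forehand → 1, Backhand → 0; maximin = 1.
Column maxima: Wide → 9, Body → 7; minimax = 7.
1 ≠ 7, so there is no saddle point; optimal play is mixed.
Let the server play Forehand with probability p. Expected payoff against Wide: 1p + 9(1−p) = −8p + 9; against Body: 7p + 0(1−p) = 7p.
Setting these equal: −8p + 9 = 7p ⇒ −15p = -9 ⇒ p = 3/5, and the value is (-8)·(3/5) + 9 = 21/5.
For the receiver: with q = P(Wide), equating Forehand's and Backhand's payoffs gives −6q + 7 = 9q ⇒ q = 7/15.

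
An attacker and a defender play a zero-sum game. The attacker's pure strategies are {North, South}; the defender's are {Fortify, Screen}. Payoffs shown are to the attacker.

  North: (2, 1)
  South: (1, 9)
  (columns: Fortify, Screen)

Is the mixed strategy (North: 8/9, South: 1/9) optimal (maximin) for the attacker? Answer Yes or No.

Against Fortify this mix gives (8/9)·2 + (1/9)·1 = 17/9.
Against Screen this mix gives (8/9)·1 + (1/9)·9 = 17/9.
All of the defender's active replies (Fortify, Screen) yield 17/9, and no column does worse for the attacker. The mix makes the defender indifferent and guarantees 17/9, so it is optimal.

Yes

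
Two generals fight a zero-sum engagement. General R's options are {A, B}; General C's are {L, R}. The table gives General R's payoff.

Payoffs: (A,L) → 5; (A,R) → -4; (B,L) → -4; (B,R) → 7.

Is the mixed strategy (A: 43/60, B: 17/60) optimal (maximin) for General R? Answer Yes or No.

No

Against L this mix gives (43/60)·5 + (17/60)·(-4) = 49/20.
Against R this mix gives (43/60)·(-4) + (17/60)·7 = -53/60.
General C will play R, holding General R to -53/60. Shifting weight toward the row that does better against R would raise this floor (the equalizing mix achieves 19/20 against both R and L), so the proposed strategy is not optimal.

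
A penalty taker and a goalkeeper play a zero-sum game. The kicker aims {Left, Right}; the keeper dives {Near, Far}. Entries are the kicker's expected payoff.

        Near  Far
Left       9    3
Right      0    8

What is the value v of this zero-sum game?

Row minima: Left → 3, Right → 0; maximin = 3.
Column maxima: Near → 9, Far → 8; minimax = 8.
3 ≠ 8, so there is no saddle point; optimal play is mixed.
Let the kicker play Left with probability p. Expected payoff against Near: 9p + 0(1−p) = 9p; against Far: 3p + 8(1−p) = −5p + 8.
Setting these equal: 9p = −5p + 8 ⇒ 14p = 8 ⇒ p = 4/7, and the value is (9)·(4/7) = 36/7.
For the keeper: with q = P(Near), equating Left's and Right's payoffs gives 6q + 3 = −8q + 8 ⇒ q = 5/14.

36/7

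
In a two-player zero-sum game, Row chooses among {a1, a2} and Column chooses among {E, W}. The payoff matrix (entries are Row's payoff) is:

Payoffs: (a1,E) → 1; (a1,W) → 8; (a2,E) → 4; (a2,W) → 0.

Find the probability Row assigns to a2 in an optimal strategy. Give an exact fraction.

Row minima: a1 → 1, a2 → 0; maximin = 1.
Column maxima: E → 4, W → 8; minimax = 4.
1 ≠ 4, so there is no saddle point; optimal play is mixed.
Let Row play a1 with probability p. Expected payoff against E: 1p + 4(1−p) = −3p + 4; against W: 8p + 0(1−p) = 8p.
Setting these equal: −3p + 4 = 8p ⇒ −11p = -4 ⇒ p = 4/11, and the value is (-3)·(4/11) + 4 = 32/11.
For Column: with q = P(E), equating a1's and a2's payoffs gives −7q + 8 = 4q ⇒ q = 8/11.

7/11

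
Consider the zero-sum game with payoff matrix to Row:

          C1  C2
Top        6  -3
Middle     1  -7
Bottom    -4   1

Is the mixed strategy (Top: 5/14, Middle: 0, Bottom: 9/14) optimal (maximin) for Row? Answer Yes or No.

Against C1 this mix gives (5/14)·6 + (9/14)·(-4) = -3/7.
Against C2 this mix gives (5/14)·(-3) + (9/14)·1 = -3/7.
All of Column's active replies (C1, C2) yield -3/7, and no column does worse for Row. The mix makes Column indifferent and guarantees -3/7, so it is optimal.

Yes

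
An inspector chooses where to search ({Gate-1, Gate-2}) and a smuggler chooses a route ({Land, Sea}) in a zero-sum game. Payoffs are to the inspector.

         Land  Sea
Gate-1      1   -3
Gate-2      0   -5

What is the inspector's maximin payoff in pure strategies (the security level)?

-3

Row minima: Gate-1 → -3, Gate-2 → -5.
The best of these is -3.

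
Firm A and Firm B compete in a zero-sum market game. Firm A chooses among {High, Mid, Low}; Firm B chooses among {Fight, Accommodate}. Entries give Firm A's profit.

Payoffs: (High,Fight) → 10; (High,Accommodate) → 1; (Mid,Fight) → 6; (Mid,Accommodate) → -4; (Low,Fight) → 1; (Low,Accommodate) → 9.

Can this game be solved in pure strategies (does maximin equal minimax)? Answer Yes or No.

Row minima: High → 1, Mid → -4, Low → 1; maximin = 1.
Column maxima: Fight → 10, Accommodate → 9; minimax = 9.
1 ≠ 9, so no pure-strategy equilibrium exists.

No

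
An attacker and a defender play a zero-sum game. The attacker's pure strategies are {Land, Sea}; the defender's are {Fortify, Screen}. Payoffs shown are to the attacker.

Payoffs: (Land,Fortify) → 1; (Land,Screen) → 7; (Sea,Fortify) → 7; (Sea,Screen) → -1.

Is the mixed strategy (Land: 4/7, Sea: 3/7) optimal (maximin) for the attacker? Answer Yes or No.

Against Fortify this mix gives (4/7)·1 + (3/7)·7 = 25/7.
Against Screen this mix gives (4/7)·7 + (3/7)·(-1) = 25/7.
All of the defender's active replies (Fortify, Screen) yield 25/7, and no column does worse for the attacker. The mix makes the defender indifferent and guarantees 25/7, so it is optimal.

Yes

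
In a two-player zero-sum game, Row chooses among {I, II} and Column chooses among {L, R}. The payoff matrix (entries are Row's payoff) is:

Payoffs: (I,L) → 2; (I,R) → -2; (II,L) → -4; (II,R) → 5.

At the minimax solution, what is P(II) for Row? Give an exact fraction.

4/13

Row minima: I → -2, II → -4; maximin = -2.
Column maxima: L → 2, R → 5; minimax = 2.
-2 ≠ 2, so there is no saddle point; optimal play is mixed.
Let Row play I with probability p. Expected payoff against L: 2p + (-4)(1−p) = 6p − 4; against R: (-2)p + 5(1−p) = −7p + 5.
Setting these equal: 6p − 4 = −7p + 5 ⇒ 13p = 9 ⇒ p = 9/13, and the value is (6)·(9/13) − 4 = 2/13.
For Column: with q = P(L), equating I's and II's payoffs gives 4q − 2 = −9q + 5 ⇒ q = 7/13.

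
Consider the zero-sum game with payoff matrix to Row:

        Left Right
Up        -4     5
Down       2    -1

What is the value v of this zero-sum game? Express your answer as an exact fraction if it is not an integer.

Row minima: Up → -4, Down → -1; maximin = -1.
Column maxima: Left → 2, Right → 5; minimax = 2.
-1 ≠ 2, so there is no saddle point; optimal play is mixed.
Let Row play Up with probability p. Expected payoff against Left: (-4)p + 2(1−p) = −6p + 2; against Right: 5p + (-1)(1−p) = 6p − 1.
Setting these equal: −6p + 2 = 6p − 1 ⇒ −12p = -3 ⇒ p = 1/4, and the value is (-6)·(1/4) + 2 = 1/2.
For Column: with q = P(Left), equating Up's and Down's payoffs gives −9q + 5 = 3q − 1 ⇒ q = 1/2.

1/2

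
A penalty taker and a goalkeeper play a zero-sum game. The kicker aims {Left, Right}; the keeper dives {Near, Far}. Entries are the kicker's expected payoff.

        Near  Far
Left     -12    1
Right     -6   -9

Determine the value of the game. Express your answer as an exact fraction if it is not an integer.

Row minima: Left → -12, Right → -9; maximin = -9.
Column maxima: Near → -6, Far → 1; minimax = -6.
-9 ≠ -6, so there is no saddle point; optimal play is mixed.
Let the kicker play Left with probability p. Expected payoff against Near: (-12)p + (-6)(1−p) = −6p − 6; against Far: 1p + (-9)(1−p) = 10p − 9.
Setting these equal: −6p − 6 = 10p − 9 ⇒ −16p = -3 ⇒ p = 3/16, and the value is (-6)·(3/16) − 6 = -57/8.
For the keeper: with q = P(Near), equating Left's and Right's payoffs gives −13q + 1 = 3q − 9 ⇒ q = 5/8.

-57/8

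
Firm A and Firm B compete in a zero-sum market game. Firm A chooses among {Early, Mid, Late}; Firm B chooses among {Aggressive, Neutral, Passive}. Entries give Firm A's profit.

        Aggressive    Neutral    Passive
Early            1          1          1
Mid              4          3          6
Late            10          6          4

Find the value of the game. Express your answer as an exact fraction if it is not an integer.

Row minima: Early → 1, Mid → 3, Late → 4; maximin = 4.
Column maxima: Aggressive → 10, Neutral → 6, Passive → 6; minimax = 6.
4 ≠ 6, so there is no saddle point; optimal play is mixed.
Early is strictly dominated by Mid, so Firm A never plays it.
With Early eliminated, Aggressive is strictly dominated by Neutral (it gives Firm A strictly more in every remaining row), so Firm B never plays it.
On the remaining 2×2 (Mid, Late vs Neutral, Passive):
Let Firm A play Mid with probability p. Expected payoff against Neutral: 3p + 6(1−p) = −3p + 6; against Passive: 6p + 4(1−p) = 2p + 4.
Setting these equal: −3p + 6 = 2p + 4 ⇒ −5p = -2 ⇒ p = 2/5, and the value is (-3)·(2/5) + 6 = 24/5.
For Firm B: with q = P(Neutral), equating Mid's and Late's payoffs gives −3q + 6 = 2q + 4 ⇒ q = 2/5.

24/5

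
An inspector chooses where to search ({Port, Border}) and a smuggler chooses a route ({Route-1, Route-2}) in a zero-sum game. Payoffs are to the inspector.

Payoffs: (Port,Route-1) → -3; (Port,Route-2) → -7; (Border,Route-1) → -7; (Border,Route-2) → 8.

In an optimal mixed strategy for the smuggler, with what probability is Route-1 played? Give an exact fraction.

15/19

Row minima: Port → -7, Border → -7; maximin = -7.
Column maxima: Route-1 → -3, Route-2 → 8; minimax = -3.
-7 ≠ -3, so there is no saddle point; optimal play is mixed.
Let the inspector play Port with probability p. Expected payoff against Route-1: (-3)p + (-7)(1−p) = 4p − 7; against Route-2: (-7)p + 8(1−p) = −15p + 8.
Setting these equal: 4p − 7 = −15p + 8 ⇒ 19p = 15 ⇒ p = 15/19, and the value is (4)·(15/19) − 7 = -73/19.
For the smuggler: with q = P(Route-1), equating Port's and Border's payoffs gives 4q − 7 = −15q + 8 ⇒ q = 15/19.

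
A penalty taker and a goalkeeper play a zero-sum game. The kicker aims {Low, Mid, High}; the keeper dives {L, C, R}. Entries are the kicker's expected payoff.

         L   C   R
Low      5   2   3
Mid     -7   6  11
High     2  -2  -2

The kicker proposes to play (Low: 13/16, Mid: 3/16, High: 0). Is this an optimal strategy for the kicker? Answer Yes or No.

Yes

Against L this mix gives (13/16)·5 + (3/16)·(-7) = 11/4.
Against C this mix gives (13/16)·2 + (3/16)·6 = 11/4.
Against R this mix gives (13/16)·3 + (3/16)·11 = 9/2.
All of the keeper's active replies (L, C) yield 11/4, and no column does worse for the kicker. The mix makes the keeper indifferent and guarantees 11/4, so it is optimal.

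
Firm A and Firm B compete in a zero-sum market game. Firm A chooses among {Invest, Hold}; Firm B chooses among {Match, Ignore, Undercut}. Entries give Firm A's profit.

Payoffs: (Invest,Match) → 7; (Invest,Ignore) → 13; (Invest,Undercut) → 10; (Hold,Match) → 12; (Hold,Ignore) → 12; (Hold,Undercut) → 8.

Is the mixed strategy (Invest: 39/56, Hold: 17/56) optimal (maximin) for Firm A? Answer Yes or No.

Against Match this mix gives (39/56)·7 + (17/56)·12 = 477/56.
Against Ignore this mix gives (39/56)·13 + (17/56)·12 = 711/56.
Against Undercut this mix gives (39/56)·10 + (17/56)·8 = 263/28.
Firm B will play Match, holding Firm A to 477/56. Shifting weight toward the row that does better against Match would raise this floor (the equalizing mix achieves 64/7 against both Match and Undercut), so the proposed strategy is not optimal.

No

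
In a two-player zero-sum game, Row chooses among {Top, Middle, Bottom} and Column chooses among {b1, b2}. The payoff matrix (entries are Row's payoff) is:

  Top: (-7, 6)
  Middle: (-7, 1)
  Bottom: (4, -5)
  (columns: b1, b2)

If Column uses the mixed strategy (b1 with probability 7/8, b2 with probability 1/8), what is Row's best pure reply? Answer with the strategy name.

Expected payoff of Top: (7/8)·(-7) + (1/8)·6 = -43/8.
Expected payoff of Middle: (7/8)·(-7) + (1/8)·1 = -6.
Expected payoff of Bottom: (7/8)·4 + (1/8)·(-5) = 23/8.
The largest is 23/8, so Row's best response is Bottom.

Bottom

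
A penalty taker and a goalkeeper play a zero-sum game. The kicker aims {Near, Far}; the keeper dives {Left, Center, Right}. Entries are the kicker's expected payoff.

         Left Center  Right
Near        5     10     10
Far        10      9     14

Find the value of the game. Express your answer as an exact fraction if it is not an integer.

Row minima: Near → 5, Far → 9; maximin = 9.
Column maxima: Left → 10, Center → 10, Right → 14; minimax = 10.
9 ≠ 10, so there is no saddle point; optimal play is mixed.
Right is strictly dominated by Left (it gives the kicker strictly more in every row), so the keeper never plays it.
On the remaining 2×2 (Near, Far vs Left, Center):
Let the kicker play Near with probability p. Expected payoff against Left: 5p + 10(1−p) = −5p + 10; against Center: 10p + 9(1−p) = p + 9.
Setting these equal: −5p + 10 = p + 9 ⇒ −6p = -1 ⇒ p = 1/6, and the value is (-5)·(1/6) + 10 = 55/6.
For the keeper: with q = P(Left), equating Near's and Far's payoffs gives −5q + 10 = q + 9 ⇒ q = 1/6.

55/6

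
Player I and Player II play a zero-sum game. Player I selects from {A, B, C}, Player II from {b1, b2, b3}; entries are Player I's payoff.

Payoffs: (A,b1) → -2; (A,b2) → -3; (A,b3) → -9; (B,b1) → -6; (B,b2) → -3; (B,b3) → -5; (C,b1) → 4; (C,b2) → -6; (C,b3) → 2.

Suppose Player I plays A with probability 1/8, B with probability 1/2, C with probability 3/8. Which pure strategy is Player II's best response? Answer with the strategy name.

If Player II plays b1, Player I's expected payoff is (1/8)·(-2) + (1/2)·(-6) + (3/8)·4 = -7/4.
If Player II plays b2, Player I's expected payoff is (1/8)·(-3) + (1/2)·(-3) + (3/8)·(-6) = -33/8.
If Player II plays b3, Player I's expected payoff is (1/8)·(-9) + (1/2)·(-5) + (3/8)·2 = -23/8.
Player II minimizes Player I's payoff; the smallest is -33/8, so the best response is b2.

b2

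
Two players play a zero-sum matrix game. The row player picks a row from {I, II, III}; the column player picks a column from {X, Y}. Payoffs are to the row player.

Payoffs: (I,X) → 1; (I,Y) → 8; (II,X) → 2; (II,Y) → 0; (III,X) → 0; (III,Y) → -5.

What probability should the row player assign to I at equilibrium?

2/9

Row minima: I → 1, II → 0, III → -5; maximin = 1.
Column maxima: X → 2, Y → 8; minimax = 2.
1 ≠ 2, so there is no saddle point; optimal play is mixed.
III is strictly dominated by I, so the row player never plays it.
On the remaining 2×2 (I, II vs X, Y):
Let the row player play I with probability p. Expected payoff against X: 1p + 2(1−p) = −p + 2; against Y: 8p + 0(1−p) = 8p.
Setting these equal: −p + 2 = 8p ⇒ −9p = -2 ⇒ p = 2/9, and the value is (-1)·(2/9) + 2 = 16/9.
For the column player: with q = P(X), equating I's and II's payoffs gives −7q + 8 = 2q ⇒ q = 8/9.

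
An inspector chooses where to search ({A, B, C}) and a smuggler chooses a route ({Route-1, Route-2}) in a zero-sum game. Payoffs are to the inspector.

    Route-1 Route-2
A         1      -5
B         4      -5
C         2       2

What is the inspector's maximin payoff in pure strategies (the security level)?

2

Row minima: A → -5, B → -5, C → 2.
The best of these is 2.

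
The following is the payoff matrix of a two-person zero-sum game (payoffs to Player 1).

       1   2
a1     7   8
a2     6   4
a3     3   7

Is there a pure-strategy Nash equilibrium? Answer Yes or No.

Row minima: a1 → 7, a2 → 4, a3 → 3; maximin = 7.
Column maxima: 1 → 7, 2 → 8; minimax = 7.
maximin = minimax = 7, so a saddle point exists.

Yes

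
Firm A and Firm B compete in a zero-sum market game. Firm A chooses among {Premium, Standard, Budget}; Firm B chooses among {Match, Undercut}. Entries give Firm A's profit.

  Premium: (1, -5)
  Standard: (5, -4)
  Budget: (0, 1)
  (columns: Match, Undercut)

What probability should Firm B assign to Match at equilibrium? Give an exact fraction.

Row minima: Premium → -5, Standard → -4, Budget → 0; maximin = 0.
Column maxima: Match → 5, Undercut → 1; minimax = 1.
0 ≠ 1, so there is no saddle point; optimal play is mixed.
Premium is strictly dominated by Standard, so Firm A never plays it.
On the remaining 2×2 (Standard, Budget vs Match, Undercut):
Let Firm A play Standard with probability p. Expected payoff against Match: 5p + 0(1−p) = 5p; against Undercut: (-4)p + 1(1−p) = −5p + 1.
Setting these equal: 5p = −5p + 1 ⇒ 10p = 1 ⇒ p = 1/10, and the value is (5)·(1/10) = 1/2.
For Firm B: with q = P(Match), equating Standard's and Budget's payoffs gives 9q − 4 = −q + 1 ⇒ q = 1/2.

1/2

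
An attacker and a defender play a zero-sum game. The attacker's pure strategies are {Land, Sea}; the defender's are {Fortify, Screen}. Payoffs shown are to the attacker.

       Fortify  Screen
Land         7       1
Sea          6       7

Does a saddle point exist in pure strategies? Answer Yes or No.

Row minima: Land → 1, Sea → 6; maximin = 6.
Column maxima: Fortify → 7, Screen → 7; minimax = 7.
6 ≠ 7, so no pure-strategy equilibrium exists.

No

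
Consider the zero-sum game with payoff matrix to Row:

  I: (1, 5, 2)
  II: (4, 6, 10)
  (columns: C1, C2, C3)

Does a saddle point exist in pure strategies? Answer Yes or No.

Row minima: I → 1, II → 4; maximin = 4.
Column maxima: C1 → 4, C2 → 6, C3 → 10; minimax = 4.
maximin = minimax = 4, so a saddle point exists.

Yes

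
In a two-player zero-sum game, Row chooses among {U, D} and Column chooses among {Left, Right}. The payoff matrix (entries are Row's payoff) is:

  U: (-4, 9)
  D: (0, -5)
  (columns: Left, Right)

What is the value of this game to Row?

-10/9

Row minima: U → -4, D → -5; maximin = -4.
Column maxima: Left → 0, Right → 9; minimax = 0.
-4 ≠ 0, so there is no saddle point; optimal play is mixed.
Let Row play U with probability p. Expected payoff against Left: (-4)p + 0(1−p) = −4p; against Right: 9p + (-5)(1−p) = 14p − 5.
Setting these equal: −4p = 14p − 5 ⇒ −18p = -5 ⇒ p = 5/18, and the value is (-4)·(5/18) = -10/9.
For Column: with q = P(Left), equating U's and D's payoffs gives −13q + 9 = 5q − 5 ⇒ q = 7/9.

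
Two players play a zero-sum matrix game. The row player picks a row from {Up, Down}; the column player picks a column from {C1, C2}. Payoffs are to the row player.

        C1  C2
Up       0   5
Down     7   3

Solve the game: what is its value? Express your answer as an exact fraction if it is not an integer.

Row minima: Up → 0, Down → 3; maximin = 3.
Column maxima: C1 → 7, C2 → 5; minimax = 5.
3 ≠ 5, so there is no saddle point; optimal play is mixed.
Let the row player play Up with probability p. Expected payoff against C1: 0p + 7(1−p) = −7p + 7; against C2: 5p + 3(1−p) = 2p + 3.
Setting these equal: −7p + 7 = 2p + 3 ⇒ −9p = -4 ⇒ p = 4/9, and the value is (-7)·(4/9) + 7 = 35/9.
For the column player: with q = P(C1), equating Up's and Down's payoffs gives −5q + 5 = 4q + 3 ⇒ q = 2/9.

35/9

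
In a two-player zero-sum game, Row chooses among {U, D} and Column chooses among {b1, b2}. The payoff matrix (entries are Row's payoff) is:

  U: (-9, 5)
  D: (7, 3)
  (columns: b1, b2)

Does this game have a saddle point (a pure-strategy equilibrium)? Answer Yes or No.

Row minima: U → -9, D → 3; maximin = 3.
Column maxima: b1 → 7, b2 → 5; minimax = 5.
3 ≠ 5, so no pure-strategy equilibrium exists.

No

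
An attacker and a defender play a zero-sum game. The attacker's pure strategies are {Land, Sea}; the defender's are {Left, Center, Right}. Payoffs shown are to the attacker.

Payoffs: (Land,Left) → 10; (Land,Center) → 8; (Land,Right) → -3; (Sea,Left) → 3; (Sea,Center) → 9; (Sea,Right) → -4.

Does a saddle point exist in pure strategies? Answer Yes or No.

Yes

Row minima: Land → -3, Sea → -4; maximin = -3.
Column maxima: Left → 10, Center → 9, Right → -3; minimax = -3.
maximin = minimax = -3, so a saddle point exists.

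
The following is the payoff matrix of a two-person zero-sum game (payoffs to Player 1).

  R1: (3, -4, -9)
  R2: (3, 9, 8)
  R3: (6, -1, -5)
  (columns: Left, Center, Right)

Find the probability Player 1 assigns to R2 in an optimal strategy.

Row minima: R1 → -9, R2 → 3, R3 → -5; maximin = 3.
Column maxima: Left → 6, Center → 9, Right → 8; minimax = 6.
3 ≠ 6, so there is no saddle point; optimal play is mixed.
R1 is strictly dominated by R3, so Player 1 never plays it.
Center is strictly dominated by Right (it gives Player 1 strictly more in every row), so Player 2 never plays it.
On the remaining 2×2 (R2, R3 vs Left, Right):
Let Player 1 play R2 with probability p. Expected payoff against Left: 3p + 6(1−p) = −3p + 6; against Right: 8p + (-5)(1−p) = 13p − 5.
Setting these equal: −3p + 6 = 13p − 5 ⇒ −16p = -11 ⇒ p = 11/16, and the value is (-3)·(11/16) + 6 = 63/16.
For Player 2: with q = P(Left), equating R2's and R3's payoffs gives −5q + 8 = 11q − 5 ⇒ q = 13/16.

11/16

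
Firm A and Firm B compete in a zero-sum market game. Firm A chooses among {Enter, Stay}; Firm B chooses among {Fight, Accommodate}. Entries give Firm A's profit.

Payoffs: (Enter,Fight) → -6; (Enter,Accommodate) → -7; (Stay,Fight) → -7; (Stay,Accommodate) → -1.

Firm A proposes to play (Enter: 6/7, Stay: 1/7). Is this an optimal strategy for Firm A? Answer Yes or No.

Yes

Against Fight this mix gives (6/7)·(-6) + (1/7)·(-7) = -43/7.
Against Accommodate this mix gives (6/7)·(-7) + (1/7)·(-1) = -43/7.
All of Firm B's active replies (Fight, Accommodate) yield -43/7, and no column does worse for Firm A. The mix makes Firm B indifferent and guarantees -43/7, so it is optimal.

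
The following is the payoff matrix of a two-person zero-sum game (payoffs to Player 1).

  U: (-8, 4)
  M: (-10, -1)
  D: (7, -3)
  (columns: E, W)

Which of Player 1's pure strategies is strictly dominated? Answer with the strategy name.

U gives a strictly higher payoff than M against every column: -8 > -10, 4 > -1.
So M is strictly dominated and Player 1 never plays it.

M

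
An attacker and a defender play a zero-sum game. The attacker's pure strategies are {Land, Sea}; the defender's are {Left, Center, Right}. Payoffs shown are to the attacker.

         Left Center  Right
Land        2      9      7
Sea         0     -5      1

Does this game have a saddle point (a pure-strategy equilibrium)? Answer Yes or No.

Yes

Row minima: Land → 2, Sea → -5; maximin = 2.
Column maxima: Left → 2, Center → 9, Right → 7; minimax = 2.
maximin = minimax = 2, so a saddle point exists.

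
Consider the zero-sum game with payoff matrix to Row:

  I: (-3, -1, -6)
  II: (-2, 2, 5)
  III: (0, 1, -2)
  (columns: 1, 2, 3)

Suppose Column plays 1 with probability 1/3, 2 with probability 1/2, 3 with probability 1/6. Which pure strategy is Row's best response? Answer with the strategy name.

II

Expected payoff of I: (1/3)·(-3) + (1/2)·(-1) + (1/6)·(-6) = -5/2.
Expected payoff of II: (1/3)·(-2) + (1/2)·2 + (1/6)·5 = 7/6.
Expected payoff of III: (1/3)·0 + (1/2)·1 + (1/6)·(-2) = 1/6.
The largest is 7/6, so Row's best response is II.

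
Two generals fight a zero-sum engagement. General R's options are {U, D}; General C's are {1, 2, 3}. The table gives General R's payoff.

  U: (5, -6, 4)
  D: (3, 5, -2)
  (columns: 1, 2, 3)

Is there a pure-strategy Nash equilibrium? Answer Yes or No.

No

Row minima: U → -6, D → -2; maximin = -2.
Column maxima: 1 → 5, 2 → 5, 3 → 4; minimax = 4.
-2 ≠ 4, so no pure-strategy equilibrium exists.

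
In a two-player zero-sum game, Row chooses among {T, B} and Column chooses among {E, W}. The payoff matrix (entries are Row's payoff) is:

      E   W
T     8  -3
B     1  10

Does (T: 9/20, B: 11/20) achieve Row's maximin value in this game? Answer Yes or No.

Against E this mix gives (9/20)·8 + (11/20)·1 = 83/20.
Against W this mix gives (9/20)·(-3) + (11/20)·10 = 83/20.
All of Column's active replies (E, W) yield 83/20, and no column does worse for Row. The mix makes Column indifferent and guarantees 83/20, so it is optimal.

Yes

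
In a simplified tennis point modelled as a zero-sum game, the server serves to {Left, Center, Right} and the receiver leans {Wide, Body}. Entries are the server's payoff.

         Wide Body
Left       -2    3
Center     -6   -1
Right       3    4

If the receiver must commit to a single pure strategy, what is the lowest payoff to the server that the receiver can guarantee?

Column maxima: Wide → 3, Body → 4.
The smallest of these is 3.

3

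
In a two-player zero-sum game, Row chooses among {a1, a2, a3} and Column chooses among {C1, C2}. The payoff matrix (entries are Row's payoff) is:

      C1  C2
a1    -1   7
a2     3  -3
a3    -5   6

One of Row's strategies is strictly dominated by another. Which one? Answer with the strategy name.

a1 gives a strictly higher payoff than a3 against every column: -1 > -5, 7 > 6.
So a3 is strictly dominated and Row never plays it.

a3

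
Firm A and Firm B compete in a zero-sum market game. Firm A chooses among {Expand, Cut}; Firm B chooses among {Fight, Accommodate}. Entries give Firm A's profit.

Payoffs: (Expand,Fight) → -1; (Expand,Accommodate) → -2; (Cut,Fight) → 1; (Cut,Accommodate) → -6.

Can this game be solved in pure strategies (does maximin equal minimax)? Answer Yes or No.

Yes

Row minima: Expand → -2, Cut → -6; maximin = -2.
Column maxima: Fight → 1, Accommodate → -2; minimax = -2.
maximin = minimax = -2, so a saddle point exists.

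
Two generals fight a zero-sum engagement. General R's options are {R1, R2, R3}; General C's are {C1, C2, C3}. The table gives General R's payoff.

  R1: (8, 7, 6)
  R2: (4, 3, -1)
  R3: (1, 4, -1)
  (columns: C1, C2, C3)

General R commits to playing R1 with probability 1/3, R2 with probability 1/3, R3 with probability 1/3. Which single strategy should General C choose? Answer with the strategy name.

If General C plays C1, General R's expected payoff is (1/3)·8 + (1/3)·4 + (1/3)·1 = 13/3.
If General C plays C2, General R's expected payoff is (1/3)·7 + (1/3)·3 + (1/3)·4 = 14/3.
If General C plays C3, General R's expected payoff is (1/3)·6 + (1/3)·(-1) + (1/3)·(-1) = 4/3.
General C minimizes General R's payoff; the smallest is 4/3, so the best response is C3.

C3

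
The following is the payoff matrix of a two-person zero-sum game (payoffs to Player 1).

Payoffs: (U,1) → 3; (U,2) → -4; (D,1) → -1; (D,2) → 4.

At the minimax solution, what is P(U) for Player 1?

5/12

Row minima: U → -4, D → -1; maximin = -1.
Column maxima: 1 → 3, 2 → 4; minimax = 3.
-1 ≠ 3, so there is no saddle point; optimal play is mixed.
Let Player 1 play U with probability p. Expected payoff against 1: 3p + (-1)(1−p) = 4p − 1; against 2: (-4)p + 4(1−p) = −8p + 4.
Setting these equal: 4p − 1 = −8p + 4 ⇒ 12p = 5 ⇒ p = 5/12, and the value is (4)·(5/12) − 1 = 2/3.
For Player 2: with q = P(1), equating U's and D's payoffs gives 7q − 4 = −5q + 4 ⇒ q = 2/3.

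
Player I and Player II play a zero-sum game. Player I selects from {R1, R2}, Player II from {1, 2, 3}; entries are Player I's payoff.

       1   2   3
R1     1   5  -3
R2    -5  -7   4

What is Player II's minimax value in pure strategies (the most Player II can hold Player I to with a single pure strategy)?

1

Column maxima: 1 → 1, 2 → 5, 3 → 4.
The smallest of these is 1.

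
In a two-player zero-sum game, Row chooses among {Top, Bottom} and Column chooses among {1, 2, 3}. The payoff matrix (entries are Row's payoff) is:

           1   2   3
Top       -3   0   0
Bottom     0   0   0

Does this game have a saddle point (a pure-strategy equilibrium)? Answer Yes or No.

Yes

Row minima: Top → -3, Bottom → 0; maximin = 0.
Column maxima: 1 → 0, 2 → 0, 3 → 0; minimax = 0.
maximin = minimax = 0, so a saddle point exists.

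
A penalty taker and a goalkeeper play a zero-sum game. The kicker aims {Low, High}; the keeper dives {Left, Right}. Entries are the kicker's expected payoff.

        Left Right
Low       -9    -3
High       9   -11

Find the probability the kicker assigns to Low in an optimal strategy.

Row minima: Low → -9, High → -11; maximin = -9.
Column maxima: Left → 9, Right → -3; minimax = -3.
-9 ≠ -3, so there is no saddle point; optimal play is mixed.
Let the kicker play Low with probability p. Expected payoff against Left: (-9)p + 9(1−p) = −18p + 9; against Right: (-3)p + (-11)(1−p) = 8p − 11.
Setting these equal: −18p + 9 = 8p − 11 ⇒ −26p = -20 ⇒ p = 10/13, and the value is (-18)·(10/13) + 9 = -63/13.
For the keeper: with q = P(Left), equating Low's and High's payoffs gives −6q − 3 = 20q − 11 ⇒ q = 4/13.

10/13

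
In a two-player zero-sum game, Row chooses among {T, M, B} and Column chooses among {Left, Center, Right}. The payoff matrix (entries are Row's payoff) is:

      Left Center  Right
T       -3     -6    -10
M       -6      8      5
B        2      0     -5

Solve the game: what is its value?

Row minima: T → -10, M → -6, B → -5; maximin = -5.
Column maxima: Left → 2, Center → 8, Right → 5; minimax = 2.
-5 ≠ 2, so there is no saddle point; optimal play is mixed.
T is strictly dominated by B, so Row never plays it.
Center is strictly dominated by Right (it gives Row strictly more in every row), so Column never plays it.
On the remaining 2×2 (M, B vs Left, Right):
Let Row play M with probability p. Expected payoff against Left: (-6)p + 2(1−p) = −8p + 2; against Right: 5p + (-5)(1−p) = 10p − 5.
Setting these equal: −8p + 2 = 10p − 5 ⇒ −18p = -7 ⇒ p = 7/18, and the value is (-8)·(7/18) + 2 = -10/9.
For Column: with q = P(Left), equating M's and B's payoffs gives −11q + 5 = 7q − 5 ⇒ q = 5/9.

-10/9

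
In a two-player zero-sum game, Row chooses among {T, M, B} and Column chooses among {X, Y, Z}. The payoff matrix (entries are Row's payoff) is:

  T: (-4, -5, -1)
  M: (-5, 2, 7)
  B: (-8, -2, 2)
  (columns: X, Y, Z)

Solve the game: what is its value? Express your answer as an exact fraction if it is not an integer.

Row minima: T → -5, M → -5, B → -8; maximin = -5.
Column maxima: X → -4, Y → 2, Z → 7; minimax = -4.
-5 ≠ -4, so there is no saddle point; optimal play is mixed.
B is strictly dominated by M, so Row never plays it.
Z is strictly dominated by X (it gives Row strictly more in every row), so Column never plays it.
On the remaining 2×2 (T, M vs X, Y):
Let Row play T with probability p. Expected payoff against X: (-4)p + (-5)(1−p) = p − 5; against Y: (-5)p + 2(1−p) = −7p + 2.
Setting these equal: p − 5 = −7p + 2 ⇒ 8p = 7 ⇒ p = 7/8, and the value is (1)·(7/8) − 5 = -33/8.
For Column: with q = P(X), equating T's and M's payoffs gives q − 5 = −7q + 2 ⇒ q = 7/8.

-33/8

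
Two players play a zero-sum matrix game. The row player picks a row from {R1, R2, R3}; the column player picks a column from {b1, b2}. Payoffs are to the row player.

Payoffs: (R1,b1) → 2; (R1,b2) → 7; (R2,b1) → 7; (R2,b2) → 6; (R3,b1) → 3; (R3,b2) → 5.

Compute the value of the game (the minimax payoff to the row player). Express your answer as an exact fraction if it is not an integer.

Row minima: R1 → 2, R2 → 6, R3 → 3; maximin = 6.
Column maxima: b1 → 7, b2 → 7; minimax = 7.
6 ≠ 7, so there is no saddle point; optimal play is mixed.
R3 is strictly dominated by R2, so the row player never plays it.
On the remaining 2×2 (R1, R2 vs b1, b2):
Let the row player play R1 with probability p. Expected payoff against b1: 2p + 7(1−p) = −5p + 7; against b2: 7p + 6(1−p) = p + 6.
Setting these equal: −5p + 7 = p + 6 ⇒ −6p = -1 ⇒ p = 1/6, and the value is (-5)·(1/6) + 7 = 37/6.
For the column player: with q = P(b1), equating R1's and R2's payoffs gives −5q + 7 = q + 6 ⇒ q = 1/6.

37/6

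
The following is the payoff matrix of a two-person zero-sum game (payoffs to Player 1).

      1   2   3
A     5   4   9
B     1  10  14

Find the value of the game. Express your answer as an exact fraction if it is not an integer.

Row minima: A → 4, B → 1; maximin = 4.
Column maxima: 1 → 5, 2 → 10, 3 → 14; minimax = 5.
4 ≠ 5, so there is no saddle point; optimal play is mixed.
3 is strictly dominated by 1 (it gives Player 1 strictly more in every row), so Player 2 never plays it.
On the remaining 2×2 (A, B vs 1, 2):
Let Player 1 play A with probability p. Expected payoff against 1: 5p + 1(1−p) = 4p + 1; against 2: 4p + 10(1−p) = −6p + 10.
Setting these equal: 4p + 1 = −6p + 10 ⇒ 10p = 9 ⇒ p = 9/10, and the value is (4)·(9/10) + 1 = 23/5.
For Player 2: with q = P(1), equating A's and B's payoffs gives q + 4 = −9q + 10 ⇒ q = 3/5.

23/5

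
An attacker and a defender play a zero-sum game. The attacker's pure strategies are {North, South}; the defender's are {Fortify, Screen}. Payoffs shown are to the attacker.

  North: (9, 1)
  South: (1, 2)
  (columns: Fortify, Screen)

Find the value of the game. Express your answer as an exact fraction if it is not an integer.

Row minima: North → 1, South → 1; maximin = 1.
Column maxima: Fortify → 9, Screen → 2; minimax = 2.
1 ≠ 2, so there is no saddle point; optimal play is mixed.
Let the attacker play North with probability p. Expected payoff against Fortify: 9p + 1(1−p) = 8p + 1; against Screen: 1p + 2(1−p) = −p + 2.
Setting these equal: 8p + 1 = −p + 2 ⇒ 9p = 1 ⇒ p = 1/9, and the value is (8)·(1/9) + 1 = 17/9.
For the defender: with q = P(Fortify), equating North's and South's payoffs gives 8q + 1 = −q + 2 ⇒ q = 1/9.

17/9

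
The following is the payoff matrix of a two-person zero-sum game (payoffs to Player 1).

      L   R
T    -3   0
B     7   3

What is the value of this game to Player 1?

Row minima: T → -3, B → 3; maximin = 3.
Column maxima: L → 7, R → 3; minimax = 3.
Since maximin = minimax = 3, there is a saddle point and the value is 3.

3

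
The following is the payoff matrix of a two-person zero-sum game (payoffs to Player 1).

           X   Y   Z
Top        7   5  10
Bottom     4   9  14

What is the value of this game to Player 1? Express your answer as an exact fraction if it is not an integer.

43/7

Row minima: Top → 5, Bottom → 4; maximin = 5.
Column maxima: X → 7, Y → 9, Z → 14; minimax = 7.
5 ≠ 7, so there is no saddle point; optimal play is mixed.
Z is strictly dominated by X (it gives Player 1 strictly more in every row), so Player 2 never plays it.
On the remaining 2×2 (Top, Bottom vs X, Y):
Let Player 1 play Top with probability p. Expected payoff against X: 7p + 4(1−p) = 3p + 4; against Y: 5p + 9(1−p) = −4p + 9.
Setting these equal: 3p + 4 = −4p + 9 ⇒ 7p = 5 ⇒ p = 5/7, and the value is (3)·(5/7) + 4 = 43/7.
For Player 2: with q = P(X), equating Top's and Bottom's payoffs gives 2q + 5 = −5q + 9 ⇒ q = 4/7.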